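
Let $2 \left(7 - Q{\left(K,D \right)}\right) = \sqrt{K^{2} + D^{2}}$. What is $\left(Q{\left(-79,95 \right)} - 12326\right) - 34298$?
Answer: $-46617 - \frac{\sqrt{15266}}{2} \approx -46679.0$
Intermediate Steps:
$Q{\left(K,D \right)} = 7 - \frac{\sqrt{D^{2} + K^{2}}}{2}$ ($Q{\left(K,D \right)} = 7 - \frac{\sqrt{K^{2} + D^{2}}}{2} = 7 - \frac{\sqrt{D^{2} + K^{2}}}{2}$)
$\left(Q{\left(-79,95 \right)} - 12326\right) - 34298 = \left(\left(7 - \frac{\sqrt{95^{2} + \left(-79\right)^{2}}}{2}\right) - 12326\right) - 34298 = \left(\left(7 - \frac{\sqrt{9025 + 6241}}{2}\right) - 12326\right) - 34298 = \left(\left(7 - \frac{\sqrt{15266}}{2}\right) - 12326\right) - 34298 = \left(-12319 - \frac{\sqrt{15266}}{2}\right) - 34298 = -46617 - \frac{\sqrt{15266}}{2}$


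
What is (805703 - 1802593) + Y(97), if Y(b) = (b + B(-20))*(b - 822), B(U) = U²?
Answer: -1357215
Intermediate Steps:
Y(b) = (-822 + b)*(400 + b) (Y(b) = (b + (-20)²)*(b - 822) = (b + 400)*(-822 + b) = (400 + b)*(-822 + b) = (-822 + b)*(400 + b))
(805703 - 1802593) + Y(97) = (805703 - 1802593) + (-328800 + 97² - 422*97) = -996890 + (-328800 + 9409 - 40934) = -996890 - 360325 = -1357215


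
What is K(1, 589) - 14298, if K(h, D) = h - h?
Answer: -14298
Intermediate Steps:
K(h, D) = 0
K(1, 589) - 14298 = 0 - 14298 = -14298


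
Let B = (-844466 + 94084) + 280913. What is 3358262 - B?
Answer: 3827731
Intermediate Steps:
B = -469469 (B = -750382 + 280913 = -469469)
3358262 - B = 3358262 - 1*(-469469) = 3358262 + 469469 = 3827731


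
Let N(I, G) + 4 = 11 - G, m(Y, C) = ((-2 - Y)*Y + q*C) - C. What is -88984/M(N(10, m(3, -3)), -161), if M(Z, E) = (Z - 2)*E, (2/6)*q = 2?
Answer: 1816/115 ≈ 15.791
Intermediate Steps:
q = 6 (q = 3*2 = 6)
m(Y, C) = 5*C + Y*(-2 - Y) (m(Y, C) = ((-2 - Y)*Y + 6*C) - C = (Y*(-2 - Y) + 6*C) - C = (6*C + Y*(-2 - Y)) - C = 5*C + Y*(-2 - Y))
N(I, G) = 7 - G (N(I, G) = -4 + (11 - G) = 7 - G)
M(Z, E) = E*(-2 + Z) (M(Z, E) = (-2 + Z)*E = E*(-2 + Z))
-88984/M(N(10, m(3, -3)), -161) = -88984*(-1/(161*(-2 + (7 - (-1*3² - 2*3 + 5*(-3)))))) = -88984*(-1/(161*(-2 + (7 - (-1*9 - 6 - 15))))) = -88984*(-1/(161*(-2 + (7 - (-9 - 6 - 15))))) = -88984*(-1/(161*(-2 + (7 - 1*(-30))))) = -88984*(-1/(161*(-2 + (7 + 30)))) = -88984*(-1/(161*(-2 + 37))) = -88984/((-161*35)) = -88984/(-5635) = -88984*(-1/5635) = 1816/115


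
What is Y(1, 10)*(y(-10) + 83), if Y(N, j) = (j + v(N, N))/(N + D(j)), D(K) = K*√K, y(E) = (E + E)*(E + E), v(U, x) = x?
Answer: -1771/333 + 17710*√10/333 ≈ 162.86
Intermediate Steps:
y(E) = 4*E² (y(E) = (2*E)*(2*E) = 4*E²)
D(K) = K^(3/2)
Y(N, j) = (N + j)/(N + j^(3/2)) (Y(N, j) = (j + N)/(N + j^(3/2)) = (N + j)/(N + j^(3/2)))
Y(1, 10)*(y(-10) + 83) = ((1 + 10)/(1 + 10^(3/2)))*(4*(-10)² + 83) = (11/(1 + 10*√10))*(4*100 + 83) = (11/(1 + 10*√10))*(400 + 83) = (11/(1 + 10*√10))*483 = 5313/(1 + 10*√10)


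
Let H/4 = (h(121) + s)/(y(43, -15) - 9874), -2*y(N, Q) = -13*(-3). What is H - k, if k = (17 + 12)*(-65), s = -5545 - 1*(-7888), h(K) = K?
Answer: 37278783/19787 ≈ 1884.0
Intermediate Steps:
y(N, Q) = -39/2 (y(N, Q) = -(-13)*(-3)/2 = -½*39 = -39/2)
s = 2343 (s = -5545 + 7888 = 2343)
k = -1885 (k = 29*(-65) = -1885)
H = -19712/19787 (H = 4*((121 + 2343)/(-39/2 - 9874)) = 4*(2464/(-19787/2)) = 4*(2464*(-2/19787)) = 4*(-4928/19787) = -19712/19787 ≈ -0.99621)
H - k = -19712/19787 - 1*(-1885) = -19712/19787 + 1885 = 37278783/19787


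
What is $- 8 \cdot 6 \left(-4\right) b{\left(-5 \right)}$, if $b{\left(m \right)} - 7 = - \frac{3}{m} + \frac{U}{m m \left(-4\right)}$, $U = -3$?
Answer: $\frac{36624}{25} \approx 1465.0$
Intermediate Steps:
$b{\left(m \right)} = 7 - \frac{3}{m} + \frac{3}{4 m^{2}}$ ($b{\left(m \right)} = 7 - \left(\frac{3}{m} + 3 \left(- \frac{1}{4 m^{2}}\right)\right) = 7 - \left(\frac{3}{m} + 3 \left(- \frac{1}{4}\right) \frac{1}{m^{2}}\right) = 7 - \left(\frac{3}{m} - \frac{3}{4 m^{2}}\right) = 7 - \frac{3}{m} + \frac{3}{4 m^{2}}$)
$- 8 \cdot 6 \left(-4\right) b{\left(-5 \right)} = - 8 \cdot 6 \left(-4\right) \left(7 - \frac{3}{-5} + \frac{3}{4 \cdot 25}\right) = \left(-8\right) \left(-24\right) \left(7 - - \frac{3}{5} + \frac{3}{4} \cdot \frac{1}{25}\right) = 192 \left(7 + \frac{3}{5} + \frac{3}{100}\right) = 192 \cdot \frac{763}{100} = \frac{36624}{25}$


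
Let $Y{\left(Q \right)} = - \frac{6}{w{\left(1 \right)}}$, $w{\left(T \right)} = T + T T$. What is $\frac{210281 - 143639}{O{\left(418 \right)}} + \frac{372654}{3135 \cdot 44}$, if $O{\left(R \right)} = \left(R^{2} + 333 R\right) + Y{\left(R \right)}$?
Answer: $\frac{4205809263}{1443381170} \approx 2.9139$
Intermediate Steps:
$w{\left(T \right)} = T + T^{2}$
$Y{\left(Q \right)} = -3$ ($Y{\left(Q \right)} = - \frac{6}{1 \left(1 + 1\right)} = - \frac{6}{1 \cdot 2} = - \frac{6}{2} = \left(-6\right) \frac{1}{2} = -3$)
$O{\left(R \right)} = -3 + R^{2} + 333 R$ ($O{\left(R \right)} = \left(R^{2} + 333 R\right) - 3 = -3 + R^{2} + 333 R$)
$\frac{210281 - 143639}{O{\left(418 \right)}} + \frac{372654}{3135 \cdot 44} = \frac{210281 - 143639}{-3 + 418^{2} + 333 \cdot 418} + \frac{372654}{3135 \cdot 44} = \frac{210281 - 143639}{-3 + 174724 + 139194} + \frac{372654}{137940} = \frac{66642}{313915} + 372654 \cdot \frac{1}{137940} = 66642 \cdot \frac{1}{313915} + \frac{62109}{22990} = \frac{66642}{313915} + \frac{62109}{22990} = \frac{4205809263}{1443381170}$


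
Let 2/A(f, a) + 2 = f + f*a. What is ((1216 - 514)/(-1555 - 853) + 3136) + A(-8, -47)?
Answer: 690898123/220332 ≈ 3135.7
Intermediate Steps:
A(f, a) = 2/(-2 + f + a*f) (A(f, a) = 2/(-2 + (f + f*a)) = 2/(-2 + (f + a*f)) = 2/(-2 + f + a*f))
((1216 - 514)/(-1555 - 853) + 3136) + A(-8, -47) = ((1216 - 514)/(-1555 - 853) + 3136) + 2/(-2 - 8 - 47*(-8)) = (702/(-2408) + 3136) + 2/(-2 - 8 + 376) = (702*(-1/2408) + 3136) + 2/366 = (-351/1204 + 3136) + 2*(1/366) = 3775393/1204 + 1/183 = 690898123/220332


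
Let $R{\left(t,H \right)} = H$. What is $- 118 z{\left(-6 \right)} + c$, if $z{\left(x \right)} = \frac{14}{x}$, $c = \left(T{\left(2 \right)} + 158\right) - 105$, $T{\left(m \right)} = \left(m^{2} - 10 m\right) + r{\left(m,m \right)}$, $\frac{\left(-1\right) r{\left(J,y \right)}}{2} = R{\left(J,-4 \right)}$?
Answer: $\frac{961}{3} \approx 320.33$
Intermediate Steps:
$r{\left(J,y \right)} = 8$ ($r{\left(J,y \right)} = \left(-2\right) \left(-4\right) = 8$)
$T{\left(m \right)} = 8 + m^{2} - 10 m$ ($T{\left(m \right)} = \left(m^{2} - 10 m\right) + 8 = 8 + m^{2} - 10 m$)
$c = 45$ ($c = \left(\left(8 + 2^{2} - 20\right) + 158\right) - 105 = \left(\left(8 + 4 - 20\right) + 158\right) - 105 = \left(-8 + 158\right) - 105 = 150 - 105 = 45$)
$- 118 z{\left(-6 \right)} + c = - 118 \frac{14}{-6} + 45 = - 118 \cdot 14 \left(- \frac{1}{6}\right) + 45 = \left(-118\right) \left(- \frac{7}{3}\right) + 45 = \frac{826}{3} + 45 = \frac{961}{3}$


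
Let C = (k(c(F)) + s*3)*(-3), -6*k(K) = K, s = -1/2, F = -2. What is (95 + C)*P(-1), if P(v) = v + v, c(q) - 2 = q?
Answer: -199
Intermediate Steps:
c(q) = 2 + q
s = -½ (s = -1*½ = -½ ≈ -0.50000)
P(v) = 2*v
k(K) = -K/6
C = 9/2 (C = (-(2 - 2)/6 - ½*3)*(-3) = (-⅙*0 - 3/2)*(-3) = (0 - 3/2)*(-3) = -3/2*(-3) = 9/2 ≈ 4.5000)
(95 + C)*P(-1) = (95 + 9/2)*(2*(-1)) = (199/2)*(-2) = -199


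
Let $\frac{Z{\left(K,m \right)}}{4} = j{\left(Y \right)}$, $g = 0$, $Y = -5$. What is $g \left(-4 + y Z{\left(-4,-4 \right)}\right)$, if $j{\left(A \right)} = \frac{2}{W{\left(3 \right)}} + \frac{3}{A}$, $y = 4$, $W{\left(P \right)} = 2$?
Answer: $0$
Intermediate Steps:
$j{\left(A \right)} = 1 + \frac{3}{A}$ ($j{\left(A \right)} = \frac{2}{2} + \frac{3}{A} = 2 \cdot \frac{1}{2} + \frac{3}{A} = 1 + \frac{3}{A}$)
$Z{\left(K,m \right)} = \frac{8}{5}$ ($Z{\left(K,m \right)} = 4 \frac{3 - 5}{-5} = 4 \left(\left(- \frac{1}{5}\right) \left(-2\right)\right) = 4 \cdot \frac{2}{5} = \frac{8}{5}$)
$g \left(-4 + y Z{\left(-4,-4 \right)}\right) = 0 \left(-4 + 4 \cdot \frac{8}{5}\right) = 0 \left(-4 + \frac{32}{5}\right) = 0 \cdot \frac{12}{5} = 0$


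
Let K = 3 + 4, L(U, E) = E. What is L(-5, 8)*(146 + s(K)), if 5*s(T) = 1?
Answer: 5848/5 ≈ 1169.6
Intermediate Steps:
K = 7
s(T) = ⅕ (s(T) = (⅕)*1 = ⅕)
L(-5, 8)*(146 + s(K)) = 8*(146 + ⅕) = 8*(731/5) = 5848/5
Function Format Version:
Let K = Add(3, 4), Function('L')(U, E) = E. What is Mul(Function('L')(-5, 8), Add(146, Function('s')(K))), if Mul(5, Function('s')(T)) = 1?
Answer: Rational(5848, 5) ≈ 1169.6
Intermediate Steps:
K = 7
Function('s')(T) = Rational(1, 5) (Function('s')(T) = Mul(Rational(1, 5), 1) = Rational(1, 5))
Mul(Function('L')(-5, 8), Add(146, Function('s')(K))) = Mul(8, Add(146, Rational(1, 5))) = Mul(8, Rational(731, 5)) = Rational(5848, 5)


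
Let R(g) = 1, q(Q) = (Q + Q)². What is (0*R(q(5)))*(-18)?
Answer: 0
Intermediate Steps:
q(Q) = 4*Q² (q(Q) = (2*Q)² = 4*Q²)
(0*R(q(5)))*(-18) = (0*1)*(-18) = 0*(-18) = 0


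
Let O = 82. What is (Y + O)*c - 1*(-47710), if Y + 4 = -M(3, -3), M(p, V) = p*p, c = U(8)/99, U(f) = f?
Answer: 1574614/33 ≈ 47716.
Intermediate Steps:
c = 8/99 ≈ 0.080808
M(p, V) = p²
Y = -13 (Y = -4 - 1*3² = -4 - 1*9 = -4 - 9 = -13)
(Y + O)*c - 1*(-47710) = (-13 + 82)*(8/99) - 1*(-47710) = 69*(8/99) + 47710 = 184/33 + 47710 = 1574614/33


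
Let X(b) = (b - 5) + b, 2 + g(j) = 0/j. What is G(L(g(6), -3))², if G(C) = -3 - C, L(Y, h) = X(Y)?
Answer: 36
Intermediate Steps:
g(j) = -2 (g(j) = -2 + 0/j = -2 + 0 = -2)
X(b) = -5 + 2*b (X(b) = (-5 + b) + b = -5 + 2*b)
L(Y, h) = -5 + 2*Y
G(L(g(6), -3))² = (-3 - (-5 + 2*(-2)))² = (-3 - (-5 - 4))² = (-3 - 1*(-9))² = (-3 + 9)² = 6² = 36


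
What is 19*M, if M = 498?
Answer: 9462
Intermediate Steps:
19*M = 19*498 = 9462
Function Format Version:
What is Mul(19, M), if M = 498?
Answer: 9462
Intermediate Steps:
Mul(19, M) = Mul(19, 498) = 9462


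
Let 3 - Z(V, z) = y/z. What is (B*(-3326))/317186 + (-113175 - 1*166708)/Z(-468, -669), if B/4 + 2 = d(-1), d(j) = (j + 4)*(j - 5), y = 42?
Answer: -9898318203717/108319019 ≈ -91381.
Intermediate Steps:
d(j) = (-5 + j)*(4 + j) (d(j) = (4 + j)*(-5 + j) = (-5 + j)*(4 + j))
Z(V, z) = 3 - 42/z
B = -80 (B = -8 + 4*(-20 + (-1)² - 1*(-1)) = -8 + 4*(-20 + 1 + 1) = -8 + 4*(-18) = -8 - 72 = -80)
(B*(-3326))/317186 + (-113175 - 1*166708)/Z(-468, -669) = -80*(-3326)/317186 + (-113175 - 1*166708)/(3 - 42/(-669)) = 266080*(1/317186) + (-113175 - 166708)/(3 - 42*(-1/669)) = 133040/158593 - 279883/(3 + 14/223) = 133040/158593 - 279883/683/223 = 133040/158593 - 279883*223/683 = 133040/158593 - 62413909/683 = -9898318203717/108319019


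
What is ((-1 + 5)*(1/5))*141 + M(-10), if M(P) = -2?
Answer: 554/5 ≈ 110.80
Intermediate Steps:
((-1 + 5)*(1/5))*141 + M(-10) = ((-1 + 5)*(1/5))*141 - 2 = (4*(1*(1/5)))*141 - 2 = (4*(1/5))*141 - 2 = (4/5)*141 - 2 = 564/5 - 2 = 554/5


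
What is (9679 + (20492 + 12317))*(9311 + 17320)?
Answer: 1131497928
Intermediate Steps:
(9679 + (20492 + 12317))*(9311 + 17320) = (9679 + 32809)*26631 = 42488*26631 = 1131497928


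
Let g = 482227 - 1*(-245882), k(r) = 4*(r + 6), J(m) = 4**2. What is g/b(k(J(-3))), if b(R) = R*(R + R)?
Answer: 728109/15488 ≈ 47.011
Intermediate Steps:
J(m) = 16
k(r) = 24 + 4*r (k(r) = 4*(6 + r) = 24 + 4*r)
g = 728109 (g = 482227 + 245882 = 728109)
b(R) = 2*R**2 (b(R) = R*(2*R) = 2*R**2)
g/b(k(J(-3))) = 728109/((2*(24 + 4*16)**2)) = 728109/((2*(24 + 64)**2)) = 728109/((2*88**2)) = 728109/((2*7744)) = 728109/15488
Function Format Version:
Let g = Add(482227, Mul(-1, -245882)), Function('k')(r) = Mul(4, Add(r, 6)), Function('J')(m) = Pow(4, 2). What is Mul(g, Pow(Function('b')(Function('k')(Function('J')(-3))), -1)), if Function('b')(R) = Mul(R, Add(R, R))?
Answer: Rational(728109, 15488) ≈ 47.011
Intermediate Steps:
Function('J')(m) = 16
Function('k')(r) = Add(24, Mul(4, r)) (Function('k')(r) = Mul(4, Add(6, r)) = Add(24, Mul(4, r)))
g = 728109 (g = Add(482227, 245882) = 728109)
Function('b')(R) = Mul(2, Pow(R, 2)) (Function('b')(R) = Mul(R, Mul(2, R)) = Mul(2, Pow(R, 2)))
Mul(g, Pow(Function('b')(Function('k')(Function('J')(-3))), -1)) = Mul(728109, Pow(Mul(2, Pow(Add(24, Mul(4, 16)), 2)), -1)) = Mul(728109, Pow(Mul(2, Pow(Add(24, 64), 2)), -1)) = Mul(728109, Pow(Mul(2, Pow(88, 2)), -1)) = Mul(728109, Pow(Mul(2, 7744), -1)) = Mul(728109, Pow(15488, -1)) = Mul(728109, Rational(1, 15488)) = Rational(728109, 15488)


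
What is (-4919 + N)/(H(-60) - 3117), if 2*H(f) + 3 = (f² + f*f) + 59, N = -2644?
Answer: -7563/511 ≈ -14.800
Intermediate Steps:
H(f) = 28 + f² (H(f) = -3/2 + ((f² + f*f) + 59)/2 = -3/2 + ((f² + f²) + 59)/2 = -3/2 + (2*f² + 59)/2 = -3/2 + (59 + 2*f²)/2 = -3/2 + (59/2 + f²) = 28 + f²)
(-4919 + N)/(H(-60) - 3117) = (-4919 - 2644)/((28 + (-60)²) - 3117) = -7563/((28 + 3600) - 3117) = -7563/(3628 - 3117) = -7563/511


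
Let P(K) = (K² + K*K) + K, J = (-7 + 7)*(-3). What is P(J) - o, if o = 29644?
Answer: -29644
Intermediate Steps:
J = 0 (J = 0*(-3) = 0)
P(K) = K + 2*K² (P(K) = (K² + K²) + K = 2*K² + K = K + 2*K²)
P(J) - o = 0*(1 + 2*0) - 1*29644 = 0*(1 + 0) - 29644 = 0*1 - 29644 = 0 - 29644 = -29644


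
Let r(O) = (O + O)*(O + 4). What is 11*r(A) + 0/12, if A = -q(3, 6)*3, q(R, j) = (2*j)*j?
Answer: 1007424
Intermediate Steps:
q(R, j) = 2*j²
A = -216 (A = -2*6²*3 = -2*36*3 = -1*72*3 = -72*3 = -216)
r(O) = 2*O*(4 + O) (r(O) = (2*O)*(4 + O) = 2*O*(4 + O))
11*r(A) + 0/12 = 11*(2*(-216)*(4 - 216)) + 0/12 = 11*(2*(-216)*(-212)) + 0*(1/12) = 11*91584 + 0 = 1007424 + 0 = 1007424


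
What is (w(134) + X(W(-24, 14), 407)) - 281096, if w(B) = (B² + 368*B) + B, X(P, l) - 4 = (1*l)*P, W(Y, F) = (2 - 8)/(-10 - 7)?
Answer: -3630288/17 ≈ -2.1355e+5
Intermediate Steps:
W(Y, F) = 6/17 (W(Y, F) = -6/(-17) = -6*(-1/17) = 6/17)
X(P, l) = 4 + P*l (X(P, l) = 4 + (1*l)*P = 4 + l*P = 4 + P*l)
w(B) = B² + 369*B
(w(134) + X(W(-24, 14), 407)) - 281096 = (134*(369 + 134) + (4 + (6/17)*407)) - 281096 = (134*503 + (4 + 2442/17)) - 281096 = (67402 + 2510/17) - 281096 = 1148344/17 - 281096 = -3630288/17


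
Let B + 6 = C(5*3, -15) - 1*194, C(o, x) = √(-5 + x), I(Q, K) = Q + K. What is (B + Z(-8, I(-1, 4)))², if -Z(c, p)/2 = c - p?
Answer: 31664 - 712*I*√5 ≈ 31664.0 - 1592.1*I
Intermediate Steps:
I(Q, K) = K + Q
Z(c, p) = -2*c + 2*p (Z(c, p) = -2*(c - p) = -2*c + 2*p)
B = -200 + 2*I*√5 (B = -6 + (√(-5 - 15) - 1*194) = -6 + (√(-20) - 194) = -6 + (2*I*√5 - 194) = -6 + (-194 + 2*I*√5) = -200 + 2*I*√5 ≈ -200.0 + 4.4721*I)
(B + Z(-8, I(-1, 4)))² = ((-200 + 2*I*√5) + (-2*(-8) + 2*(4 - 1)))² = ((-200 + 2*I*√5) + (16 + 2*3))² = ((-200 + 2*I*√5) + (16 + 6))² = ((-200 + 2*I*√5) + 22)² = (-178 + 2*I*√5)²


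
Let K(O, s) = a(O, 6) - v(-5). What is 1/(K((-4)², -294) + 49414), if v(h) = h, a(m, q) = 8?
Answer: 1/49427 ≈ 2.0232e-5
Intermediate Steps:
K(O, s) = 13 (K(O, s) = 8 - 1*(-5) = 8 + 5 = 13)
1/(K((-4)², -294) + 49414) = 1/(13 + 49414) = 1/49427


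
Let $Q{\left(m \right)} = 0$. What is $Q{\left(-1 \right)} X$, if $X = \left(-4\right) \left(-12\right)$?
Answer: $0$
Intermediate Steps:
$X = 48$
$Q{\left(-1 \right)} X = 0 \cdot 48 = 0$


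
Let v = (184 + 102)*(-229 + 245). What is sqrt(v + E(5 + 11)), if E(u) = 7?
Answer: sqrt(4583) ≈ 67.698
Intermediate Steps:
v = 4576 (v = 286*16 = 4576)
sqrt(v + E(5 + 11)) = sqrt(4576 + 7) = sqrt(4583)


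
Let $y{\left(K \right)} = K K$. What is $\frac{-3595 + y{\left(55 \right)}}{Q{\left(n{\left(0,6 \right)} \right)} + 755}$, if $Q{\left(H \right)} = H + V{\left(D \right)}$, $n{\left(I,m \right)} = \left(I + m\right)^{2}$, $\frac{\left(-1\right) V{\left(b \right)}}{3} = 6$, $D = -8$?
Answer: $- \frac{570}{773} \approx -0.73739$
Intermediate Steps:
$V{\left(b \right)} = -18$ ($V{\left(b \right)} = \left(-3\right) 6 = -18$)
$Q{\left(H \right)} = -18 + H$ ($Q{\left(H \right)} = H - 18 = -18 + H$)
$y{\left(K \right)} = K^{2}$
$\frac{-3595 + y{\left(55 \right)}}{Q{\left(n{\left(0,6 \right)} \right)} + 755} = \frac{-3595 + 55^{2}}{\left(-18 + \left(0 + 6\right)^{2}\right) + 755} = \frac{-3595 + 3025}{\left(-18 + 6^{2}\right) + 755} = - \frac{570}{\left(-18 + 36\right) + 755} = - \frac{570}{18 + 755} = - \frac{570}{773}$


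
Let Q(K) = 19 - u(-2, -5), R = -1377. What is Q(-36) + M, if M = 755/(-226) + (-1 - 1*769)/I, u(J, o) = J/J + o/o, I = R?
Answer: 4424819/311202 ≈ 14.218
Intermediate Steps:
I = -1377
u(J, o) = 2 (u(J, o) = 1 + 1 = 2)
Q(K) = 17 (Q(K) = 19 - 1*2 = 19 - 2 = 17)
M = -865615/311202 (M = 755/(-226) + (-1 - 1*769)/(-1377) = 755*(-1/226) + (-1 - 769)*(-1/1377) = -755/226 - 770*(-1/1377) = -755/226 + 770/1377 = -865615/311202 ≈ -2.7815)
Q(-36) + M = 17 - 865615/311202 = 4424819/311202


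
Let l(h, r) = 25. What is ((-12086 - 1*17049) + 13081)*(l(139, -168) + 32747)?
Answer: -526121688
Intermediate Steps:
((-12086 - 1*17049) + 13081)*(l(139, -168) + 32747) = ((-12086 - 1*17049) + 13081)*(25 + 32747) = ((-12086 - 17049) + 13081)*32772 = (-29135 + 13081)*32772 = -16054*32772 = -526121688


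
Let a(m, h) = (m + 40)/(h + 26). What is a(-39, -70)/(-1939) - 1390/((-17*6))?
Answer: 59294671/4351116 ≈ 13.627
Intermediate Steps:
a(m, h) = (40 + m)/(26 + h)
a(-39, -70)/(-1939) - 1390/((-17*6)) = ((40 - 39)/(26 - 70))/(-1939) - 1390/((-17*6)) = (1/(-44))*(-1/1939) - 1390/(-102) = -1/44*1*(-1/1939) - 1390*(-1/102) = -1/44*(-1/1939) + 695/51 = 1/85316 + 695/51 = 59294671/4351116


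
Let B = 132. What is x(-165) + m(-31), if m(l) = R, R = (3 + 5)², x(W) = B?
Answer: 196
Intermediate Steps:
x(W) = 132
R = 64 (R = 8² = 64)
m(l) = 64
x(-165) + m(-31) = 132 + 64 = 196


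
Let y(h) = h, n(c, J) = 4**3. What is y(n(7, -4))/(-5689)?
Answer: -64/5689 ≈ -0.011250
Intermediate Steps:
n(c, J) = 64
y(n(7, -4))/(-5689) = 64/(-5689) = 64*(-1/5689) = -64/5689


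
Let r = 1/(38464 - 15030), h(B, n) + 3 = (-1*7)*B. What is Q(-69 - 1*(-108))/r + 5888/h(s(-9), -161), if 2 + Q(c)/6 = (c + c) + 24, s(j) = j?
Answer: 210907472/15 ≈ 1.4060e+7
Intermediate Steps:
h(B, n) = -3 - 7*B (h(B, n) = -3 + (-1*7)*B = -3 - 7*B)
r = 1/23434 ≈ 4.2673e-5
Q(c) = 132 + 12*c (Q(c) = -12 + 6*((c + c) + 24) = -12 + 6*(2*c + 24) = -12 + 6*(24 + 2*c) = -12 + (144 + 12*c) = 132 + 12*c)
Q(-69 - 1*(-108))/r + 5888/h(s(-9), -161) = (132 + 12*(-69 - 1*(-108)))/(1/23434) + 5888/(-3 - 7*(-9)) = (132 + 12*(-69 + 108))*23434 + 5888/(-3 + 63) = (132 + 12*39)*23434 + 5888/60 = (132 + 468)*23434 + 5888*(1/60) = 600*23434 + 1472/15 = 14060400 + 1472/15 = 210907472/15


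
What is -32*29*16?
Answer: -14848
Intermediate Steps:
-32*29*16 = -928*16 = -14848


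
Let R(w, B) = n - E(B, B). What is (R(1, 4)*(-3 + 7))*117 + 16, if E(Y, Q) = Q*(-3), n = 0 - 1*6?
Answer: 2824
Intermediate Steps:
n = -6 (n = 0 - 6 = -6)
E(Y, Q) = -3*Q
R(w, B) = -6 + 3*B (R(w, B) = -6 - (-3)*B = -6 + 3*B)
(R(1, 4)*(-3 + 7))*117 + 16 = ((-6 + 3*4)*(-3 + 7))*117 + 16 = ((-6 + 12)*4)*117 + 16 = (6*4)*117 + 16 = 24*117 + 16 = 2808 + 16 = 2824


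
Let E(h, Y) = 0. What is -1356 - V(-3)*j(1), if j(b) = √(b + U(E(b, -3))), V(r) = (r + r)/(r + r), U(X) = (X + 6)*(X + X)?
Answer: -1357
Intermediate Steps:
U(X) = 2*X*(6 + X) (U(X) = (6 + X)*(2*X) = 2*X*(6 + X))
V(r) = 1 (V(r) = (2*r)/((2*r)) = (2*r)*(1/(2*r)) = 1)
j(b) = √b (j(b) = √(b + 2*0*(6 + 0)) = √(b + 2*0*6) = √(b + 0) = √b)
-1356 - V(-3)*j(1) = -1356 - √1 = -1356 - 1 = -1357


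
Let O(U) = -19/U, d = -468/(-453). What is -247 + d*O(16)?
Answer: -149929/604 ≈ -248.23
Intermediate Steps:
d = 156/151 (d = -468*(-1/453) = 156/151 ≈ 1.0331)
-247 + d*O(16) = -247 + 156*(-19/16)/151 = -247 + 156*(-19*1/16)/151 = -247 + (156/151)*(-19/16) = -247 - 741/604 = -149929/604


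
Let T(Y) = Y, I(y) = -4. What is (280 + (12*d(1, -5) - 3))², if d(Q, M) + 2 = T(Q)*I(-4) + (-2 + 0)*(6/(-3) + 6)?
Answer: 11881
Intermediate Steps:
d(Q, M) = -10 - 4*Q (d(Q, M) = -2 + (Q*(-4) + (-2 + 0)*(6/(-3) + 6)) = -2 + (-4*Q - 2*(6*(-⅓) + 6)) = -2 + (-4*Q - 2*(-2 + 6)) = -2 + (-4*Q - 2*4) = -2 + (-4*Q - 8) = -2 + (-8 - 4*Q) = -10 - 4*Q)
(280 + (12*d(1, -5) - 3))² = (280 + (12*(-10 - 4*1) - 3))² = (280 + (12*(-10 - 4) - 3))² = (280 + (12*(-14) - 3))² = (280 + (-168 - 3))² = (280 - 171)² = 109² = 11881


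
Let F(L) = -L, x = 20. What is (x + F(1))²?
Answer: 361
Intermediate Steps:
(x + F(1))² = (20 - 1*1)² = (20 - 1)² = 19² = 361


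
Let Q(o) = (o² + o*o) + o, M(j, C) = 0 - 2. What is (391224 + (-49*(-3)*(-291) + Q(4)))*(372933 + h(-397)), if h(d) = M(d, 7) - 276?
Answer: 129863932365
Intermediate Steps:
M(j, C) = -2
Q(o) = o + 2*o² (Q(o) = (o² + o²) + o = 2*o² + o = o + 2*o²)
h(d) = -278 (h(d) = -2 - 276 = -278)
(391224 + (-49*(-3)*(-291) + Q(4)))*(372933 + h(-397)) = (391224 + (-49*(-3)*(-291) + 4*(1 + 2*4)))*(372933 - 278) = (391224 + (147*(-291) + 4*(1 + 8)))*372655 = (391224 + (-42777 + 4*9))*372655 = (391224 + (-42777 + 36))*372655 = (391224 - 42741)*372655 = 348483*372655 = 129863932365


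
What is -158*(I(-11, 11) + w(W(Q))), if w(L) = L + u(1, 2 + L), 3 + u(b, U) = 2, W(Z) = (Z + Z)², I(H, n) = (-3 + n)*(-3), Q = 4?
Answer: -6162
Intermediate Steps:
I(H, n) = 9 - 3*n
W(Z) = 4*Z² (W(Z) = (2*Z)² = 4*Z²)
u(b, U) = -1 (u(b, U) = -3 + 2 = -1)
w(L) = -1 + L (w(L) = L - 1 = -1 + L)
-158*(I(-11, 11) + w(W(Q))) = -158*((9 - 3*11) + (-1 + 4*4²)) = -158*((9 - 33) + (-1 + 4*16)) = -158*(-24 + (-1 + 64)) = -158*(-24 + 63) = -158*39 = -6162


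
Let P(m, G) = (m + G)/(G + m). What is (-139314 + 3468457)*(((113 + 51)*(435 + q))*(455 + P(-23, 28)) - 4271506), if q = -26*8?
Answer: 42294970736066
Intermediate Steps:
q = -208
P(m, G) = 1 (P(m, G) = (G + m)/(G + m) = 1)
(-139314 + 3468457)*(((113 + 51)*(435 + q))*(455 + P(-23, 28)) - 4271506) = (-139314 + 3468457)*(((113 + 51)*(435 - 208))*(455 + 1) - 4271506) = 3329143*((164*227)*456 - 4271506) = 3329143*(37228*456 - 4271506) = 3329143*(16975968 - 4271506) = 3329143*12704462 = 42294970736066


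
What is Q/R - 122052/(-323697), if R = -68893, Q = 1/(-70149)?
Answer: 17874238229717/47404690534113 ≈ 0.37706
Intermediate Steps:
Q = -1/70149 ≈ -1.4255e-5
Q/R - 122052/(-323697) = -1/70149/(-68893) - 122052/(-323697) = -1/70149*(-1/68893) - 122052*(-1/323697) = 1/4832775057 + 40684/107899 = 17874238229717/47404690534113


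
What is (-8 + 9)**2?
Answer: 1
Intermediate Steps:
(-8 + 9)**2 = 1**2 = 1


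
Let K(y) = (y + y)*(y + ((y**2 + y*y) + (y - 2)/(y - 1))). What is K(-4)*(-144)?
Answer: 168192/5 ≈ 33638.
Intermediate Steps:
K(y) = 2*y*(y + 2*y**2 + (-2 + y)/(-1 + y)) (K(y) = (2*y)*(y + ((y**2 + y**2) + (-2 + y)/(-1 + y))) = (2*y)*(y + (2*y**2 + (-2 + y)/(-1 + y))) = (2*y)*(y + 2*y**2 + (-2 + y)/(-1 + y)) = 2*y*(y + 2*y**2 + (-2 + y)/(-1 + y)))
K(-4)*(-144) = (2*(-4)*(-2 - 1*(-4)**2 + 2*(-4)**3)/(-1 - 4))*(-144) = (2*(-4)*(-2 - 1*16 + 2*(-64))/(-5))*(-144) = (2*(-4)*(-1/5)*(-2 - 16 - 128))*(-144) = (2*(-4)*(-1/5)*(-146))*(-144) = -1168/5*(-144) = 168192/5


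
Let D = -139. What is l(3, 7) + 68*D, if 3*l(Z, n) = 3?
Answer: -9451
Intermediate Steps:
l(Z, n) = 1 (l(Z, n) = (1/3)*3 = 1)
l(3, 7) + 68*D = 1 + 68*(-139) = 1 - 9452 = -9451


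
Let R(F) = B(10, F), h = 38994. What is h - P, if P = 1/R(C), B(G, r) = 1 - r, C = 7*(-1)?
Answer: 311951/8 ≈ 38994.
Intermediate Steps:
C = -7
R(F) = 1 - F
P = ⅛ (P = 1/(1 - 1*(-7)) = 1/(1 + 7) = 1/8 = ⅛ ≈ 0.12500)
h - P = 38994 - 1*⅛ = 38994 - ⅛ = 311951/8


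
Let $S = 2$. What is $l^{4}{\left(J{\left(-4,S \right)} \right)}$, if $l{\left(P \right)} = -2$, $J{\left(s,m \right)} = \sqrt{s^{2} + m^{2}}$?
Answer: $16$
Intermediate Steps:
$J{\left(s,m \right)} = \sqrt{m^{2} + s^{2}}$
$l^{4}{\left(J{\left(-4,S \right)} \right)} = \left(-2\right)^{4} = 16$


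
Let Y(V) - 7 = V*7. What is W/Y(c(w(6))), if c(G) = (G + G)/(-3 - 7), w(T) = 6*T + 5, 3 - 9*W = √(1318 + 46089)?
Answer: -5/756 + 5*√47407/2268 ≈ 0.47339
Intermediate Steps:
W = ⅓ - √47407/9 (W = ⅓ - √(1318 + 46089)/9 = ⅓ - √47407/9 ≈ -23.859)
w(T) = 5 + 6*T
c(G) = -G/5 (c(G) = (2*G)/(-10) = (2*G)*(-⅒) = -G/5)
Y(V) = 7 + 7*V (Y(V) = 7 + V*7 = 7 + 7*V)
W/Y(c(w(6))) = (⅓ - √47407/9)/(7 + 7*(-(5 + 6*6)/5)) = (⅓ - √47407/9)/(7 + 7*(-(5 + 36)/5)) = (⅓ - √47407/9)/(7 + 7*(-⅕*41)) = (⅓ - √47407/9)/(7 + 7*(-41/5)) = (⅓ - √47407/9)/(7 - 287/5) = (⅓ - √47407/9)/(-252/5) = (⅓ - √47407/9)*(-5/252) = -5/756 + 5*√47407/2268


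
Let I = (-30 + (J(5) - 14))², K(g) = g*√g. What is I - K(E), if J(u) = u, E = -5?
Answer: 1521 + 5*I*√5 ≈ 1521.0 + 11.18*I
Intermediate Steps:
K(g) = g^(3/2)
I = 1521 (I = (-30 + (5 - 14))² = (-30 - 9)² = (-39)² = 1521)
I - K(E) = 1521 - (-5)^(3/2) = 1521 - (-5)*I*√5 = 1521 + 5*I*√5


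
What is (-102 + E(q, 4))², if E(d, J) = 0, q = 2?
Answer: 10404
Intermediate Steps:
(-102 + E(q, 4))² = (-102 + 0)² = (-102)² = 10404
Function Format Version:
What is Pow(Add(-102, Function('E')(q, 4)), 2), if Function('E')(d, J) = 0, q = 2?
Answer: 10404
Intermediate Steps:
Pow(Add(-102, Function('E')(q, 4)), 2) = Pow(Add(-102, 0), 2) = Pow(-102, 2) = 10404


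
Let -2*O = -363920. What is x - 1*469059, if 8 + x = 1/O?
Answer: -85351431319/181960 ≈ -4.6907e+5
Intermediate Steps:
O = 181960 (O = -½*(-363920) = 181960)
x = -1455679/181960 (x = -8 + 1/181960 = -1455679/181960 ≈ -8.0000)
x - 1*469059 = -1455679/181960 - 1*469059 = -1455679/181960 - 469059 = -85351431319/181960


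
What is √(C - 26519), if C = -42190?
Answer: I*√68709 ≈ 262.12*I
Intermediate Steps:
√(C - 26519) = √(-42190 - 26519) = √(-68709) = I*√68709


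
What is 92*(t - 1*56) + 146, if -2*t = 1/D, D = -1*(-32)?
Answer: -80119/16 ≈ -5007.4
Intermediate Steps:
D = 32
t = -1/64 (t = -½/32 = -½*1/32 = -1/64 ≈ -0.015625)
92*(t - 1*56) + 146 = 92*(-1/64 - 1*56) + 146 = 92*(-1/64 - 56) + 146 = 92*(-3585/64) + 146 = -82455/16 + 146 = -80119/16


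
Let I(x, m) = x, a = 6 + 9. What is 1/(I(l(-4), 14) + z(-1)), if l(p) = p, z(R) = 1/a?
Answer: -15/59 ≈ -0.25424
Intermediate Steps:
a = 15
z(R) = 1/15
1/(I(l(-4), 14) + z(-1)) = 1/(-4 + 1/15) = 1/(-59/15) = -15/59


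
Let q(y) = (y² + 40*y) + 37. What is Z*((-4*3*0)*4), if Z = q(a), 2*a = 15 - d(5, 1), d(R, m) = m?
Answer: 0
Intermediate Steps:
a = 7 (a = (15 - 1*1)/2 = (15 - 1)/2 = (½)*14 = 7)
q(y) = 37 + y² + 40*y
Z = 366 (Z = 37 + 7² + 40*7 = 37 + 49 + 280 = 366)
Z*((-4*3*0)*4) = 366*((-4*3*0)*4) = 366*(-12*0*4) = 366*(0*4) = 366*0 = 0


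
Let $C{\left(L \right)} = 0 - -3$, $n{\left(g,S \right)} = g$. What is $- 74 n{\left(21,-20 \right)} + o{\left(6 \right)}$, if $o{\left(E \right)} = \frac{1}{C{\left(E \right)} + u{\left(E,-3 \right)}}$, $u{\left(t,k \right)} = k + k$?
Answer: $- \frac{4663}{3} \approx -1554.3$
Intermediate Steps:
$C{\left(L \right)} = 3$ ($C{\left(L \right)} = 0 + 3 = 3$)
$u{\left(t,k \right)} = 2 k$
$o{\left(E \right)} = - \frac{1}{3}$ ($o{\left(E \right)} = \frac{1}{3 + 2 \left(-3\right)} = \frac{1}{3 - 6} = \frac{1}{-3} = - \frac{1}{3}$)
$- 74 n{\left(21,-20 \right)} + o{\left(6 \right)} = \left(-74\right) 21 - \frac{1}{3} = -1554 - \frac{1}{3} = - \frac{4663}{3}$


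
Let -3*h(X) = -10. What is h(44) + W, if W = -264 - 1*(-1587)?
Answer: 3979/3 ≈ 1326.3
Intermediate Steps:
h(X) = 10/3 (h(X) = -⅓*(-10) = 10/3)
W = 1323 (W = -264 + 1587 = 1323)
h(44) + W = 10/3 + 1323 = 3979/3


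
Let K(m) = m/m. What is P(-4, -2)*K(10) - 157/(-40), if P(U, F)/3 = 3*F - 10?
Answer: -1763/40 ≈ -44.075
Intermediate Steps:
P(U, F) = -30 + 9*F (P(U, F) = 3*(3*F - 10) = 3*(-10 + 3*F) = -30 + 9*F)
K(m) = 1
P(-4, -2)*K(10) - 157/(-40) = (-30 + 9*(-2))*1 - 157/(-40) = (-30 - 18)*1 - 157*(-1/40) = -48*1 + 157/40 = -48 + 157/40 = -1763/40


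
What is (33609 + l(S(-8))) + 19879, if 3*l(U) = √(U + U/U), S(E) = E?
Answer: 53488 + I*√7/3 ≈ 53488.0 + 0.88192*I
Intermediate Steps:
l(U) = √(1 + U)/3 (l(U) = √(U + U/U)/3 = √(U + 1)/3 = √(1 + U)/3)
(33609 + l(S(-8))) + 19879 = (33609 + √(1 - 8)/3) + 19879 = (33609 + √(-7)/3) + 19879 = (33609 + (I*√7)/3) + 19879 = (33609 + I*√7/3) + 19879 = 53488 + I*√7/3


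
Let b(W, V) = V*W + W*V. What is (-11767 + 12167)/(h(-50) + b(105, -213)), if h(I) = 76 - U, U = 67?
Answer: -400/44721 ≈ -0.0089443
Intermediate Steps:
b(W, V) = 2*V*W (b(W, V) = V*W + V*W = 2*V*W)
h(I) = 9 (h(I) = 76 - 1*67 = 76 - 67 = 9)
(-11767 + 12167)/(h(-50) + b(105, -213)) = (-11767 + 12167)/(9 + 2*(-213)*105) = 400/(9 - 44730) = 400/(-44721) = 400*(-1/44721) = -400/44721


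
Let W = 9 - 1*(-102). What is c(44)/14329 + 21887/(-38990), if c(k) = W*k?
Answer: -17598809/79812530 ≈ -0.22050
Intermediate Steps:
W = 111 (W = 9 + 102 = 111)
c(k) = 111*k
c(44)/14329 + 21887/(-38990) = (111*44)/14329 + 21887/(-38990) = 4884*(1/14329) + 21887*(-1/38990) = 4884/14329 - 21887/38990 = -17598809/79812530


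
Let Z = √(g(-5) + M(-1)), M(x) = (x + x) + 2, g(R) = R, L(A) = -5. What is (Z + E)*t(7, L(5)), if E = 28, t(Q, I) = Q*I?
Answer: -980 - 35*I*√5 ≈ -980.0 - 78.262*I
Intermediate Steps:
t(Q, I) = I*Q
M(x) = 2 + 2*x (M(x) = 2*x + 2 = 2 + 2*x)
Z = I*√5 (Z = √(-5 + (2 + 2*(-1))) = √(-5 + (2 - 2)) = √(-5 + 0) = √(-5) = I*√5 ≈ 2.2361*I)
(Z + E)*t(7, L(5)) = (I*√5 + 28)*(-5*7) = (28 + I*√5)*(-35) = -980 - 35*I*√5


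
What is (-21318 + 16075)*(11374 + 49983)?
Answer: -321694751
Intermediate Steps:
(-21318 + 16075)*(11374 + 49983) = -5243*61357 = -321694751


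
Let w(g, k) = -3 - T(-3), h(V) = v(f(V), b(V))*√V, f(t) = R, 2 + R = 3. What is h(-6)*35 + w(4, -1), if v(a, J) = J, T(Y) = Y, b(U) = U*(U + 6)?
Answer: 0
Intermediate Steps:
R = 1 (R = -2 + 3 = 1)
b(U) = U*(6 + U)
f(t) = 1
h(V) = V^(3/2)*(6 + V) (h(V) = (V*(6 + V))*√V = V^(3/2)*(6 + V))
w(g, k) = 0 (w(g, k) = -3 - 1*(-3) = -3 + 3 = 0)
h(-6)*35 + w(4, -1) = ((-6)^(3/2)*(6 - 6))*35 + 0 = (-6*I*√6*0)*35 + 0 = 0*35 + 0 = 0 + 0 = 0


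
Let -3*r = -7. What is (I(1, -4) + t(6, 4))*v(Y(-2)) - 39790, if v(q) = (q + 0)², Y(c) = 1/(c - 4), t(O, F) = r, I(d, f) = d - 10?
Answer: -1074335/27 ≈ -39790.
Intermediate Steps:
I(d, f) = -10 + d
r = 7/3 (r = -⅓*(-7) = 7/3 ≈ 2.3333)
t(O, F) = 7/3
Y(c) = 1/(-4 + c)
v(q) = q²
(I(1, -4) + t(6, 4))*v(Y(-2)) - 39790 = ((-10 + 1) + 7/3)*(1/(-4 - 2))² - 39790 = (-9 + 7/3)*(1/(-6))² - 39790 = -20*(-⅙)²/3 - 39790 = -20/3*1/36 - 39790 = -5/27 - 39790 = -1074335/27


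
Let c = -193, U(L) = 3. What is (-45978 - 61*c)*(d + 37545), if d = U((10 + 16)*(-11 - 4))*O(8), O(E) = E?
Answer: -1285047645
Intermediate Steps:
d = 24 (d = 3*8 = 24)
(-45978 - 61*c)*(d + 37545) = (-45978 - 61*(-193))*(24 + 37545) = (-45978 + 11773)*37569 = -34205*37569 = -1285047645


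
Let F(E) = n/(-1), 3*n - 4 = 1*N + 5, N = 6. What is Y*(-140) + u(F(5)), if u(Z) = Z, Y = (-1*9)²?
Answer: -11345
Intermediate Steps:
Y = 81 (Y = (-9)² = 81)
n = 5 (n = 4/3 + (1*6 + 5)/3 = 4/3 + (6 + 5)/3 = 4/3 + (⅓)*11 = 4/3 + 11/3 = 5)
F(E) = -5 (F(E) = 5/(-1) = 5*(-1) = -5)
Y*(-140) + u(F(5)) = 81*(-140) - 5 = -11340 - 5 = -11345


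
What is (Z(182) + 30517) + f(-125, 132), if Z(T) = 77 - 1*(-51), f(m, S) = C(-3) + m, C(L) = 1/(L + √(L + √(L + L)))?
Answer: 30520 - 1/(3 - √(-3 + I*√6)) ≈ 30520.0 - 0.20808*I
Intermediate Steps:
C(L) = 1/(L + √(L + √2*√L)) (C(L) = 1/(L + √(L + √(2*L))) = 1/(L + √(L + √2*√L)))
f(m, S) = m + 1/(-3 + √(-3 + I*√6)) (f(m, S) = 1/(-3 + √(-3 + √2*√(-3))) + m = 1/(-3 + √(-3 + √2*(I*√3))) + m = 1/(-3 + √(-3 + I*√6)) + m = m + 1/(-3 + √(-3 + I*√6)))
Z(T) = 128 (Z(T) = 77 + 51 = 128)
(Z(182) + 30517) + f(-125, 132) = (128 + 30517) + (-125 - 1/(3 - √(-3 + I*√6))) = 30645 + (-125 - 1/(3 - √(-3 + I*√6))) = 30520 - 1/(3 - √(-3 + I*√6))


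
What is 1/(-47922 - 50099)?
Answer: -1/98021 ≈ -1.0202e-5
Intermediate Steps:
1/(-47922 - 50099) = 1/(-98021) = -1/98021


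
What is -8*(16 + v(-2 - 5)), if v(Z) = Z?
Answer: -72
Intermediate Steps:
-8*(16 + v(-2 - 5)) = -8*(16 + (-2 - 5)) = -8*(16 - 7) = -8*9 = -72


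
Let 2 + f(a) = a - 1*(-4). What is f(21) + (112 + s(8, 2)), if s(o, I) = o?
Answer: 143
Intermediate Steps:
f(a) = 2 + a (f(a) = -2 + (a - 1*(-4)) = -2 + (a + 4) = -2 + (4 + a) = 2 + a)
f(21) + (112 + s(8, 2)) = (2 + 21) + (112 + 8) = 23 + 120 = 143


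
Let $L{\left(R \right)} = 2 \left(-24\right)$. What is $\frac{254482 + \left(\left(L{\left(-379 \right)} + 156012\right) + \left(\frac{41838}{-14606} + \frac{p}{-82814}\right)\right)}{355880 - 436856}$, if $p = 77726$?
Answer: $- \frac{1477569046591}{291509089444} \approx -5.0687$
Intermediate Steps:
$L{\left(R \right)} = -48$
$\frac{254482 + \left(\left(L{\left(-379 \right)} + 156012\right) + \left(\frac{41838}{-14606} + \frac{p}{-82814}\right)\right)}{355880 - 436856} = \frac{254482 + \left(\left(-48 + 156012\right) + \left(\frac{41838}{-14606} + \frac{77726}{-82814}\right)\right)}{355880 - 436856} = \frac{254482 + \left(155964 + \left(41838 \left(- \frac{1}{14606}\right) + 77726 \left(- \frac{1}{82814}\right)\right)\right)}{-80976} = \left(254482 + \left(155964 - \frac{1150009522}{302395321}\right)\right) \left(- \frac{1}{80976}\right) = \left(254482 + \frac{47161633834922}{302395321}\right) \left(- \frac{1}{80976}\right) = \frac{124115799913644}{302395321} \left(- \frac{1}{80976}\right) = - \frac{1477569046591}{291509089444}$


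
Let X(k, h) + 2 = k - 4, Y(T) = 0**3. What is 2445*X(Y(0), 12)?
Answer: -14670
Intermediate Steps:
Y(T) = 0
X(k, h) = -6 + k (X(k, h) = -2 + (k - 4) = -2 + (-4 + k) = -6 + k)
2445*X(Y(0), 12) = 2445*(-6 + 0) = 2445*(-6) = -14670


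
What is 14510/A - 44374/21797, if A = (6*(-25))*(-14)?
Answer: 22308907/4577370 ≈ 4.8737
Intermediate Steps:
A = 2100 (A = -150*(-14) = 2100)
14510/A - 44374/21797 = 14510/2100 - 44374/21797 = 14510*(1/2100) - 44374*1/21797 = 1451/210 - 44374/21797 = 22308907/4577370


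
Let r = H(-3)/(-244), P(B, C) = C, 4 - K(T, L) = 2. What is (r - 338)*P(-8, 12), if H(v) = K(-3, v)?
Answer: -247422/61 ≈ -4056.1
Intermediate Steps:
K(T, L) = 2 (K(T, L) = 4 - 1*2 = 4 - 2 = 2)
H(v) = 2
r = -1/122 (r = 2/(-244) = 2*(-1/244) = -1/122 ≈ -0.0081967)
(r - 338)*P(-8, 12) = (-1/122 - 338)*12 = -41237/122*12 = -247422/61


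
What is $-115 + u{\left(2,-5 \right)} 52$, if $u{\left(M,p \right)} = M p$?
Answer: $-635$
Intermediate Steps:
$-115 + u{\left(2,-5 \right)} 52 = -115 + 2 \left(-5\right) 52 = -115 - 520 = -635$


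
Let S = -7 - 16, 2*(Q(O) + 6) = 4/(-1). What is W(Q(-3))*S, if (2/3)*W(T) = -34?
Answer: 1173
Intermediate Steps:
Q(O) = -8 (Q(O) = -6 + (4/(-1))/2 = -6 + (4*(-1))/2 = -6 + (½)*(-4) = -6 - 2 = -8)
W(T) = -51 (W(T) = (3/2)*(-34) = -51)
S = -23
W(Q(-3))*S = -51*(-23) = 1173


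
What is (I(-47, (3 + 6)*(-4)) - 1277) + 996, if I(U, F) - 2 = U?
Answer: -326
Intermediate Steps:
I(U, F) = 2 + U
(I(-47, (3 + 6)*(-4)) - 1277) + 996 = ((2 - 47) - 1277) + 996 = (-45 - 1277) + 996 = -1322 + 996 = -326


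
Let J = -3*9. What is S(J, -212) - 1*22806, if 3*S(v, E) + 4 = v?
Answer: -68449/3 ≈ -22816.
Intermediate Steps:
J = -27
S(v, E) = -4/3 + v/3
S(J, -212) - 1*22806 = (-4/3 + (1/3)*(-27)) - 1*22806 = (-4/3 - 9) - 22806 = -31/3 - 22806 = -68449/3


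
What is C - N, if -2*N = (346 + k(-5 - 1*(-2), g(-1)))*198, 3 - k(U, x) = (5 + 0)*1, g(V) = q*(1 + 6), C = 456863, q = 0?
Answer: 490919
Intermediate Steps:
g(V) = 0 (g(V) = 0*(1 + 6) = 0*7 = 0)
k(U, x) = -2 (k(U, x) = 3 - (5 + 0) = 3 - 5 = -2)
N = -34056 (N = -(346 - 2)*198/2 = -172*198 = -1/2*68112 = -34056)
C - N = 456863 - 1*(-34056) = 456863 + 34056 = 490919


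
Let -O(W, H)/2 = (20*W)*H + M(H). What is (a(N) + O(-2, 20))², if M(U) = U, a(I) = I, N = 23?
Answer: 2505889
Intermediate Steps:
O(W, H) = -2*H - 40*H*W (O(W, H) = -2*((20*W)*H + H) = -2*(20*H*W + H) = -2*(H + 20*H*W) = -2*H - 40*H*W)
(a(N) + O(-2, 20))² = (23 + 2*20*(-1 - 20*(-2)))² = (23 + 2*20*(-1 + 40))² = (23 + 2*20*39)² = (23 + 1560)² = 1583² = 2505889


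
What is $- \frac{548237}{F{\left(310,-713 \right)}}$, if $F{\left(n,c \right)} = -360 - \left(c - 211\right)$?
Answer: $- \frac{548237}{564} \approx -972.05$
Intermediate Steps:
$F{\left(n,c \right)} = -149 - c$ ($F{\left(n,c \right)} = -360 - \left(-211 + c\right) = -149 - c$)
$- \frac{548237}{F{\left(310,-713 \right)}} = - \frac{548237}{-149 - -713} = - \frac{548237}{-149 + 713} = - \frac{548237}{564}$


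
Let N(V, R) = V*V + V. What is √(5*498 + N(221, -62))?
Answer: 12*√358 ≈ 227.05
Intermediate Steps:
N(V, R) = V + V² (N(V, R) = V² + V = V + V²)
√(5*498 + N(221, -62)) = √(5*498 + 221*(1 + 221)) = √(2490 + 221*222) = √(2490 + 49062) = √51552 = 12*√358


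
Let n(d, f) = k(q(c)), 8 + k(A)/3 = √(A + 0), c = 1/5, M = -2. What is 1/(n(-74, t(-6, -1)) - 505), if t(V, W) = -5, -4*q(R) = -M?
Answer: -1058/559691 - 3*I*√2/559691 ≈ -0.0018903 - 7.5803e-6*I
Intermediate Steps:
c = ⅕ ≈ 0.20000
q(R) = -½ (q(R) = -(-1)*(-2)/4 = -¼*2 = -½)
k(A) = -24 + 3*√A (k(A) = -24 + 3*√(A + 0) = -24 + 3*√A)
n(d, f) = -24 + 3*I*√2/2 (n(d, f) = -24 + 3*√(-½) = -24 + 3*(I*√2/2) = -24 + 3*I*√2/2)
1/(n(-74, t(-6, -1)) - 505) = 1/((-24 + 3*I*√2/2) - 505) = 1/(-529 + 3*I*√2/2)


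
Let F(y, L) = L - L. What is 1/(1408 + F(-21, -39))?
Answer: 1/1408 ≈ 0.00071023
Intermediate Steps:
F(y, L) = 0
1/(1408 + F(-21, -39)) = 1/(1408 + 0) = 1/1408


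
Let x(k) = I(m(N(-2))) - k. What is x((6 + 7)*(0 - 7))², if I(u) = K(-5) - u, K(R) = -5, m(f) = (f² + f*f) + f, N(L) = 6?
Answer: 64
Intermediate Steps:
m(f) = f + 2*f² (m(f) = (f² + f²) + f = 2*f² + f = f + 2*f²)
I(u) = -5 - u
x(k) = -83 - k (x(k) = (-5 - 6*(1 + 2*6)) - k = (-5 - 6*(1 + 12)) - k = (-5 - 6*13) - k = (-5 - 1*78) - k = (-5 - 78) - k = -83 - k)
x((6 + 7)*(0 - 7))² = (-83 - (6 + 7)*(0 - 7))² = (-83 - 13*(-7))² = (-83 - 1*(-91))² = (-83 + 91)² = 8² = 64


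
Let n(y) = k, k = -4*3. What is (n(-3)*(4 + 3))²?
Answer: 7056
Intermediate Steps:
k = -12
n(y) = -12
(n(-3)*(4 + 3))² = (-12*(4 + 3))² = (-12*7)² = (-84)² = 7056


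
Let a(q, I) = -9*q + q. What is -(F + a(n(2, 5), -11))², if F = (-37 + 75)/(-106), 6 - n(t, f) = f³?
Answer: -2543890969/2809 ≈ -9.0562e+5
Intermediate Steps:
n(t, f) = 6 - f³
a(q, I) = -8*q
F = -19/53 (F = 38*(-1/106) = -19/53 ≈ -0.35849)
-(F + a(n(2, 5), -11))² = -(-19/53 - 8*(6 - 1*5³))² = -(-19/53 - 8*(6 - 1*125))² = -(-19/53 - 8*(6 - 125))² = -(-19/53 - 8*(-119))² = -(-19/53 + 952)² = -(50437/53)² = -1*2543890969/2809 = -2543890969/2809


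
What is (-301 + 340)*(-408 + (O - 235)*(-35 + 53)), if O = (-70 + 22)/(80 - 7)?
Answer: -13238082/73 ≈ -1.8134e+5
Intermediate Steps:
O = -48/73 ≈ -0.65753
(-301 + 340)*(-408 + (O - 235)*(-35 + 53)) = (-301 + 340)*(-408 + (-48/73 - 235)*(-35 + 53)) = 39*(-408 - 17203/73*18) = 39*(-408 - 309654/73) = 39*(-339438/73) = -13238082/73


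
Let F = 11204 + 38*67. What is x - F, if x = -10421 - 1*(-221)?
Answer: -23950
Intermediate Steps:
x = -10200 (x = -10421 + 221 = -10200)
F = 13750 (F = 11204 + 2546 = 13750)
x - F = -10200 - 1*13750 = -10200 - 13750 = -23950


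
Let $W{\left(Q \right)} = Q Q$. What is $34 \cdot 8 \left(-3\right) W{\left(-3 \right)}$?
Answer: $-7344$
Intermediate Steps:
$W{\left(Q \right)} = Q^{2}$
$34 \cdot 8 \left(-3\right) W{\left(-3 \right)} = 34 \cdot 8 \left(-3\right) \left(-3\right)^{2} = 34 \left(-24\right) 9 = \left(-816\right) 9 = -7344$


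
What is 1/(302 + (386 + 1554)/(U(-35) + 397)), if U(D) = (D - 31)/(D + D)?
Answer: 3482/1068539 ≈ 0.0032587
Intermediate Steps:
U(D) = (-31 + D)/(2*D) (U(D) = (-31 + D)/((2*D)) = (-31 + D)*(1/(2*D)) = (-31 + D)/(2*D))
1/(302 + (386 + 1554)/(U(-35) + 397)) = 1/(302 + (386 + 1554)/((½)*(-31 - 35)/(-35) + 397)) = 1/(302 + 1940/((½)*(-1/35)*(-66) + 397)) = 1/(302 + 1940/(33/35 + 397)) = 1/(302 + 1940/(13928/35)) = 1/(302 + 1940*(35/13928)) = 1/(302 + 16975/3482) = 1/(1068539/3482) = 3482/1068539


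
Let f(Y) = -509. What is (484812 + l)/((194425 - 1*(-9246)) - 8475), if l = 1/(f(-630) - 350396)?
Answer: 170122954859/68495252380 ≈ 2.4837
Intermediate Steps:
l = -1/350905 (l = 1/(-509 - 350396) = 1/(-350905) = -1/350905 ≈ -2.8498e-6)
(484812 + l)/((194425 - 1*(-9246)) - 8475) = (484812 - 1/350905)/((194425 - 1*(-9246)) - 8475) = 170122954859/(350905*((194425 + 9246) - 8475)) = 170122954859/(350905*(203671 - 8475)) = (170122954859/350905)/195196 = (170122954859/350905)*(1/195196) = 170122954859/68495252380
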